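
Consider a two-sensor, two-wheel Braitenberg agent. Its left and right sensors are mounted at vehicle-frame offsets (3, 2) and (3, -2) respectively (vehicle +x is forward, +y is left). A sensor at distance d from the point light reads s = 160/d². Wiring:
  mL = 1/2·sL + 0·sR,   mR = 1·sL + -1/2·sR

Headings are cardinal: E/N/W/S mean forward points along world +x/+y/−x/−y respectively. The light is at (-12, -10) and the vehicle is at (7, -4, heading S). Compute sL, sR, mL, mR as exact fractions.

left sensor world pos  = (9, -7); dL² = 450
right sensor world pos = (5, -7); dR² = 298
sL = 160/450 = 16/45
sR = 160/298 = 80/149
mL = 1/2·sL + 0·sR = 8/45
mR = 1·sL + -1/2·sR = 584/6705

16/45 80/149 8/45 584/6705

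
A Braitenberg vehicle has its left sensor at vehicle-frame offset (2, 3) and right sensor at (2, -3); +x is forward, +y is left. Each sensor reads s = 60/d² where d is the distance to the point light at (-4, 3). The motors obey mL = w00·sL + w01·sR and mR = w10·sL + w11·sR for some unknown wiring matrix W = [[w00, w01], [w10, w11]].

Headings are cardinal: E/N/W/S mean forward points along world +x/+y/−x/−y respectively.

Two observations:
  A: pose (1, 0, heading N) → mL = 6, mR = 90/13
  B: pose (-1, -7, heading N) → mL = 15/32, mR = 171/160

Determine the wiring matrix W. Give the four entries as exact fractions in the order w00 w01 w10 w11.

1/2 0 1/2 1

obs A: pose=(1,0,N) → sL=12, sR=12/13, mL=6, mR=90/13
obs B: pose=(-1,-7,N) → sL=15/16, sR=3/5, mL=15/32, mR=171/160
sensor matrix S = [[12, 12/13], [15/16, 3/5]]; det S = 1647/260
solve [mL_A; mL_B] = S·[w00; w01] and [mR_A; mR_B] = S·[w10; w11]:
  w00 = 1/2, w01 = 0, w10 = 1/2, w11 = 1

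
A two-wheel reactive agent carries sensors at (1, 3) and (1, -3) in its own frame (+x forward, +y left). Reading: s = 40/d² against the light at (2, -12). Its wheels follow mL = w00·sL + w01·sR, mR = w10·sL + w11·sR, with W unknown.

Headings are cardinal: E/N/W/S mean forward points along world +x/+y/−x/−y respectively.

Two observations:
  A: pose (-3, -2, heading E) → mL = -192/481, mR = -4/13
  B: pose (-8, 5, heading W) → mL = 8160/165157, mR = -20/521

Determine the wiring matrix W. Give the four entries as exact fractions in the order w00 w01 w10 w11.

obs A: pose=(-3,-2,E) → sL=8/37, sR=8/13, mL=-192/481, mR=-4/13
obs B: pose=(-8,5,W) → sL=40/317, sR=40/521, mL=8160/165157, mR=-20/521
sensor matrix S = [[8/37, 8/13], [40/317, 40/521]]; det S = -4849920/79440517
solve [mL_A; mL_B] = S·[w00; w01] and [mR_A; mR_B] = S·[w10; w11]:
  w00 = 1, w01 = -1, w10 = 0, w11 = -1/2

1 -1 0 -1/2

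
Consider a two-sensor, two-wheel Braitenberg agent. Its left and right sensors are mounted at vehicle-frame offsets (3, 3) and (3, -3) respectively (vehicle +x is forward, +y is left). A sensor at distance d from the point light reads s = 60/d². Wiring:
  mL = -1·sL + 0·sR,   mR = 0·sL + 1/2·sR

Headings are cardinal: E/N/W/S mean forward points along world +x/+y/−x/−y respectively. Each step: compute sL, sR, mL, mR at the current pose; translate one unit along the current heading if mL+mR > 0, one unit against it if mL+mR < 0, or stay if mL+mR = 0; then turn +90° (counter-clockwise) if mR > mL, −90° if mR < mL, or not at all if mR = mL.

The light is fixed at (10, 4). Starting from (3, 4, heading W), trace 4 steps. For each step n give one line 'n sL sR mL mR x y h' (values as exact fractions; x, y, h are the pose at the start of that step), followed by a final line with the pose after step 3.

n=0: pose=(3,4,W); sL=60/109, sR=60/109; mL=-60/109, mR=30/109; mL+mR=-30/109 → advance -1; mR−mL=90/109 → turn +1·90°
n=1: pose=(4,4,S); sL=10/3, sR=2/3; mL=-10/3, mR=1/3; mL+mR=-3 → advance -1; mR−mL=11/3 → turn +1·90°
n=2: pose=(4,5,E); sL=12/5, sR=60/13; mL=-12/5, mR=30/13; mL+mR=-6/65 → advance -1; mR−mL=306/65 → turn +1·90°
n=3: pose=(3,5,N); sL=15/29, sR=15/8; mL=-15/29, mR=15/16; mL+mR=195/464 → advance +1; mR−mL=675/464 → turn +1·90°

0 60/109 60/109 -60/109 30/109 3 4 W
1 10/3 2/3 -10/3 1/3 4 4 S
2 12/5 60/13 -12/5 30/13 4 5 E
3 15/29 15/8 -15/29 15/16 3 5 N
final 3 6 W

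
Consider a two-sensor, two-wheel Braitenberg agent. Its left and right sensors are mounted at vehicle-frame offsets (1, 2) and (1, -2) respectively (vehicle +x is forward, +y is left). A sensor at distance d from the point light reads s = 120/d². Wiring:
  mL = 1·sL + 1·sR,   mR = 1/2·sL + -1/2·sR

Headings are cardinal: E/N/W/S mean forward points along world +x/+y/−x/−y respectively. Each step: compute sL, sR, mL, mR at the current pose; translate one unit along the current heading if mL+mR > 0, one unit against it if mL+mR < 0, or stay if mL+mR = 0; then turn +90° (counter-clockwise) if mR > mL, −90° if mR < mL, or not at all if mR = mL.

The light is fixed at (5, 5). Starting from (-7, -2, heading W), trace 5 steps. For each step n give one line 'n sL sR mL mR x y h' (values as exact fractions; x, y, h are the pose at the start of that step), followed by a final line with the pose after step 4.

n=0: pose=(-7,-2,W); sL=12/25, sR=60/97; mL=2664/2425, mR=-168/2425; mL+mR=2496/2425 → advance +1; mR−mL=-2832/2425 → turn -1·90°
n=1: pose=(-8,-2,N); sL=40/87, sR=120/157; mL=16720/13659, mR=-2080/13659; mL+mR=4880/4553 → advance +1; mR−mL=-18800/13659 → turn -1·90°
n=2: pose=(-8,-1,E); sL=3/4, sR=15/26; mL=69/52, mR=9/104; mL+mR=147/104 → advance +1; mR−mL=-129/104 → turn -1·90°
n=3: pose=(-7,-1,S); sL=120/149, sR=24/49; mL=9456/7301, mR=1152/7301; mL+mR=10608/7301 → advance +1; mR−mL=-8304/7301 → turn -1·90°
n=4: pose=(-7,-2,W); sL=12/25, sR=60/97; mL=2664/2425, mR=-168/2425; mL+mR=2496/2425 → advance +1; mR−mL=-2832/2425 → turn -1·90°

0 12/25 60/97 2664/2425 -168/2425 -7 -2 W
1 40/87 120/157 16720/13659 -2080/13659 -8 -2 N
2 3/4 15/26 69/52 9/104 -8 -1 E
3 120/149 24/49 9456/7301 1152/7301 -7 -1 S
4 12/25 60/97 2664/2425 -168/2425 -7 -2 W
final -8 -2 N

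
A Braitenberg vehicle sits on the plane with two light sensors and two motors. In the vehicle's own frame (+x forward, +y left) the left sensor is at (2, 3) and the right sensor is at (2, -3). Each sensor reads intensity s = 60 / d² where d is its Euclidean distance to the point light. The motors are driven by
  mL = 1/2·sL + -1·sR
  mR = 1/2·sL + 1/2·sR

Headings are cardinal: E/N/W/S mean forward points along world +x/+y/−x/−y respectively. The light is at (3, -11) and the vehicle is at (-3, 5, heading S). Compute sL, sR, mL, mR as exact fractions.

12/41 60/277 -798/11357 2892/11357

left sensor world pos  = (0, 3); dL² = 205
right sensor world pos = (-6, 3); dR² = 277
sL = 60/205 = 12/41
sR = 60/277 = 60/277
mL = 1/2·sL + -1·sR = -798/11357
mR = 1/2·sL + 1/2·sR = 2892/11357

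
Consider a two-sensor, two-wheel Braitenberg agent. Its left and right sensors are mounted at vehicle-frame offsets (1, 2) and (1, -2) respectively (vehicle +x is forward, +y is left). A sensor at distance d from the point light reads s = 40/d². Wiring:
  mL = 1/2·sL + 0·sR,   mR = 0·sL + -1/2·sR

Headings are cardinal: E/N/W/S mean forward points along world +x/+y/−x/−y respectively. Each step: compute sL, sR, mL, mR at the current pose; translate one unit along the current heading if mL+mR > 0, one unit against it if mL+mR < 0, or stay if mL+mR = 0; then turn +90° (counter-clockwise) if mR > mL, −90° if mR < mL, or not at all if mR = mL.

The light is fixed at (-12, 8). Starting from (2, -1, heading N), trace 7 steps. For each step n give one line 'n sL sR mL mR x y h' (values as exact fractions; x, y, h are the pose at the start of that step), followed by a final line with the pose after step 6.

n=0: pose=(2,-1,N); sL=5/26, sR=1/8; mL=5/52, mR=-1/16; mL+mR=7/208 → advance +1; mR−mL=-33/208 → turn -1·90°
n=1: pose=(2,0,E); sL=40/261, sR=8/65; mL=20/261, mR=-4/65; mL+mR=256/16965 → advance +1; mR−mL=-2344/16965 → turn -1·90°
n=2: pose=(3,0,S); sL=4/37, sR=4/25; mL=2/37, mR=-2/25; mL+mR=-24/925 → advance -1; mR−mL=-124/925 → turn -1·90°
n=3: pose=(3,1,W); sL=40/277, sR=40/221; mL=20/277, mR=-20/221; mL+mR=-1120/61217 → advance -1; mR−mL=-9960/61217 → turn -1·90°
n=4: pose=(4,1,N); sL=5/29, sR=1/9; mL=5/58, mR=-1/18; mL+mR=8/261 → advance +1; mR−mL=-37/261 → turn -1·90°
n=5: pose=(4,2,E); sL=8/61, sR=40/353; mL=4/61, mR=-20/353; mL+mR=192/21533 → advance +1; mR−mL=-2632/21533 → turn -1·90°
n=6: pose=(5,2,S); sL=4/41, sR=20/137; mL=2/41, mR=-10/137; mL+mR=-136/5617 → advance -1; mR−mL=-684/5617 → turn -1·90°

0 5/26 1/8 5/52 -1/16 2 -1 N
1 40/261 8/65 20/261 -4/65 2 0 E
2 4/37 4/25 2/37 -2/25 3 0 S
3 40/277 40/221 20/277 -20/221 3 1 W
4 5/29 1/9 5/58 -1/18 4 1 N
5 8/61 40/353 4/61 -20/353 4 2 E
6 4/41 20/137 2/41 -10/137 5 2 S
final 5 3 W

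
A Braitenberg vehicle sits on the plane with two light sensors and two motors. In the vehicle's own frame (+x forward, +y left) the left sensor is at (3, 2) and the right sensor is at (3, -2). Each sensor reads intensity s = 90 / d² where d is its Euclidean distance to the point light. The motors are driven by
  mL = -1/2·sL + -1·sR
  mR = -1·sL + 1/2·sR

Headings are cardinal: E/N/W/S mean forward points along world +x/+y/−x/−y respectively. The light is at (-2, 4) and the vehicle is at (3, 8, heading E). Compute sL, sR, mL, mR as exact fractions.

left sensor world pos  = (6, 10); dL² = 100
right sensor world pos = (6, 6); dR² = 68
sL = 90/100 = 9/10
sR = 90/68 = 45/34
mL = -1/2·sL + -1·sR = -603/340
mR = -1·sL + 1/2·sR = -81/340

9/10 45/34 -603/340 -81/340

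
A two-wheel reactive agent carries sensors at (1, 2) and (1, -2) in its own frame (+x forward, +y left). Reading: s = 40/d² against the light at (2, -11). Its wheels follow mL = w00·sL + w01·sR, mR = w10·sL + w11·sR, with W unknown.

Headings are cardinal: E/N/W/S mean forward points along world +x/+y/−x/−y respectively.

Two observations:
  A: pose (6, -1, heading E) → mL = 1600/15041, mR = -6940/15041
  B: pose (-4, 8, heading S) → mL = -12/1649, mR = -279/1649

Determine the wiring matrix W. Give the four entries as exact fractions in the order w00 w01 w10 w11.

-1/2 1/2 -1 -1/2

obs A: pose=(6,-1,E) → sL=40/169, sR=40/89, mL=1600/15041, mR=-6940/15041
obs B: pose=(-4,8,S) → sL=2/17, sR=10/97, mL=-12/1649, mR=-279/1649
sensor matrix S = [[40/169, 40/89], [2/17, 10/97]]; det S = -706240/24802609
solve [mL_A; mL_B] = S·[w00; w01] and [mR_A; mR_B] = S·[w10; w11]:
  w00 = -1/2, w01 = 1/2, w10 = -1, w11 = -1/2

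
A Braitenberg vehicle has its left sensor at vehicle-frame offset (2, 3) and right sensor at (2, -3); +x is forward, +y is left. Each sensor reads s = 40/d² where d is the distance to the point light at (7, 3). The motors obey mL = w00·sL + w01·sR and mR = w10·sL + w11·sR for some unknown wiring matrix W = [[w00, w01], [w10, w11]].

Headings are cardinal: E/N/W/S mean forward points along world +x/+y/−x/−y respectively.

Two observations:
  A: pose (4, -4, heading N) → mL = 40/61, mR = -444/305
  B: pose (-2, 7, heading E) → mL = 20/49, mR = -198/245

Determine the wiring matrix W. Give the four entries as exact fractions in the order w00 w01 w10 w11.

1 0 -1 -1/2

obs A: pose=(4,-4,N) → sL=40/61, sR=8/5, mL=40/61, mR=-444/305
obs B: pose=(-2,7,E) → sL=20/49, sR=4/5, mL=20/49, mR=-198/245
sensor matrix S = [[40/61, 8/5], [20/49, 4/5]]; det S = -384/2989
solve [mL_A; mL_B] = S·[w00; w01] and [mR_A; mR_B] = S·[w10; w11]:
  w00 = 1, w01 = 0, w10 = -1, w11 = -1/2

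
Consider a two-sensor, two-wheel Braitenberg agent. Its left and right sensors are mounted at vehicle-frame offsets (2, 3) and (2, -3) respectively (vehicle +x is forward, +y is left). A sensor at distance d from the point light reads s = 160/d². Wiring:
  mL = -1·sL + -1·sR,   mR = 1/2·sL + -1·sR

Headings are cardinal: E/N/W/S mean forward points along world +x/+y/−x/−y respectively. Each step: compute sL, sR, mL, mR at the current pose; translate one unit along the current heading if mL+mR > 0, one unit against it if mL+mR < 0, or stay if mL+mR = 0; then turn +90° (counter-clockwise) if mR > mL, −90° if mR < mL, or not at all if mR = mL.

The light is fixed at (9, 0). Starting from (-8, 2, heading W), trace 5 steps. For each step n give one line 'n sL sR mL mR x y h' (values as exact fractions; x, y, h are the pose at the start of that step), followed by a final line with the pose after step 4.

n=0: pose=(-8,2,W); sL=80/181, sR=80/193; mL=-29920/34933, mR=-6760/34933; mL+mR=-36680/34933 → advance -1; mR−mL=120/181 → turn +1·90°
n=1: pose=(-7,2,S); sL=160/169, sR=160/361; mL=-84800/61009, mR=1840/61009; mL+mR=-82960/61009 → advance -1; mR−mL=240/169 → turn +1·90°
n=2: pose=(-7,3,E); sL=20/29, sR=40/49; mL=-2140/1421, mR=-670/1421; mL+mR=-2810/1421 → advance -1; mR−mL=30/29 → turn +1·90°
n=3: pose=(-8,3,N); sL=32/85, sR=160/221; mL=-1216/1105, mR=-592/1105; mL+mR=-1808/1105 → advance -1; mR−mL=48/85 → turn +1·90°
n=4: pose=(-8,2,W); sL=80/181, sR=80/193; mL=-29920/34933, mR=-6760/34933; mL+mR=-36680/34933 → advance -1; mR−mL=120/181 → turn +1·90°

0 80/181 80/193 -29920/34933 -6760/34933 -8 2 W
1 160/169 160/361 -84800/61009 1840/61009 -7 2 S
2 20/29 40/49 -2140/1421 -670/1421 -7 3 E
3 32/85 160/221 -1216/1105 -592/1105 -8 3 N
4 80/181 80/193 -29920/34933 -6760/34933 -8 2 W
final -7 2 S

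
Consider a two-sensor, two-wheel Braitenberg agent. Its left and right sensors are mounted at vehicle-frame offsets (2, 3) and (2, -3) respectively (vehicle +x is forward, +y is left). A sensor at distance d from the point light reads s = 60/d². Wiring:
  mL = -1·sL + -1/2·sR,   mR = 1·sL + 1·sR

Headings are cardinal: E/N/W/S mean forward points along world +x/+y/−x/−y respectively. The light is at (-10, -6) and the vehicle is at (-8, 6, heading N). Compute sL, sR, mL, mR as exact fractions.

60/197 60/221 -19170/43537 25080/43537

left sensor world pos  = (-11, 8); dL² = 197
right sensor world pos = (-5, 8); dR² = 221
sL = 60/197 = 60/197
sR = 60/221 = 60/221
mL = -1·sL + -1/2·sR = -19170/43537
mR = 1·sL + 1·sR = 25080/43537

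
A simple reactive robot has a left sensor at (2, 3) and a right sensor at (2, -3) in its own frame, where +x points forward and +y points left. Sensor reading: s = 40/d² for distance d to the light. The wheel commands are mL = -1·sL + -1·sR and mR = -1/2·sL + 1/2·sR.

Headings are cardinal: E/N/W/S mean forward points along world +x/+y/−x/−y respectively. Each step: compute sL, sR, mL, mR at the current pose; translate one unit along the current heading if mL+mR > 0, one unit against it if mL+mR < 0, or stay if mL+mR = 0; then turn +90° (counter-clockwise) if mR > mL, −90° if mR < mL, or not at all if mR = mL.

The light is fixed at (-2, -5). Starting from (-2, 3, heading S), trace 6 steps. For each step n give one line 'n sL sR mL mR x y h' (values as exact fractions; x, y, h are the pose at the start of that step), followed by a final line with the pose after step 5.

n=0: pose=(-2,3,S); sL=8/9, sR=8/9; mL=-16/9, mR=0; mL+mR=-16/9 → advance -1; mR−mL=16/9 → turn +1·90°
n=1: pose=(-2,4,E); sL=10/37, sR=1; mL=-47/37, mR=27/74; mL+mR=-67/74 → advance -1; mR−mL=121/74 → turn +1·90°
n=2: pose=(-3,4,N); sL=40/137, sR=8/25; mL=-2096/3425, mR=48/3425; mL+mR=-2048/3425 → advance -1; mR−mL=2144/3425 → turn +1·90°
n=3: pose=(-3,3,W); sL=20/17, sR=4/13; mL=-328/221, mR=-96/221; mL+mR=-424/221 → advance -1; mR−mL=232/221 → turn +1·90°
n=4: pose=(-2,3,S); sL=8/9, sR=8/9; mL=-16/9, mR=0; mL+mR=-16/9 → advance -1; mR−mL=16/9 → turn +1·90°
n=5: pose=(-2,4,E); sL=10/37, sR=1; mL=-47/37, mR=27/74; mL+mR=-67/74 → advance -1; mR−mL=121/74 → turn +1·90°

0 8/9 8/9 -16/9 0 -2 3 S
1 10/37 1 -47/37 27/74 -2 4 E
2 40/137 8/25 -2096/3425 48/3425 -3 4 N
3 20/17 4/13 -328/221 -96/221 -3 3 W
4 8/9 8/9 -16/9 0 -2 3 S
5 10/37 1 -47/37 27/74 -2 4 E
final -3 4 N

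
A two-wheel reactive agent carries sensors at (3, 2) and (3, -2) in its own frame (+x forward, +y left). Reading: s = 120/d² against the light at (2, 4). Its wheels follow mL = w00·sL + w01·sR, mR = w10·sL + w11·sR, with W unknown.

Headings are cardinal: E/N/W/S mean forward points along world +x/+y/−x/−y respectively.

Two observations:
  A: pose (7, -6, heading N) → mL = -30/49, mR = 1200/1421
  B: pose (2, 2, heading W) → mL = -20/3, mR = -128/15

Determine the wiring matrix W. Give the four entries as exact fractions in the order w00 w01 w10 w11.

obs A: pose=(7,-6,N) → sL=60/29, sR=60/49, mL=-30/49, mR=1200/1421
obs B: pose=(2,2,W) → sL=24/5, sR=40/3, mL=-20/3, mR=-128/15
sensor matrix S = [[60/29, 60/49], [24/5, 40/3]]; det S = 30848/1421
solve [mL_A; mL_B] = S·[w00; w01] and [mR_A; mR_B] = S·[w10; w11]:
  w00 = 0, w01 = -1/2, w10 = 1, w11 = -1

0 -1/2 1 -1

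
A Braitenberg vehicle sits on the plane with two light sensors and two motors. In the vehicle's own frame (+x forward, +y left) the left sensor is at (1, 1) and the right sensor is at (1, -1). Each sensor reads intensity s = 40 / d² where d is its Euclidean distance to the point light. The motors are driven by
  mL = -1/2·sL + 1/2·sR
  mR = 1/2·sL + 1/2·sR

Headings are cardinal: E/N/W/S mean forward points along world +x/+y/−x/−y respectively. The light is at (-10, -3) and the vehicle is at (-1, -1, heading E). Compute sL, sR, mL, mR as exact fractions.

left sensor world pos  = (0, 0); dL² = 109
right sensor world pos = (0, -2); dR² = 101
sL = 40/109 = 40/109
sR = 40/101 = 40/101
mL = -1/2·sL + 1/2·sR = 160/11009
mR = 1/2·sL + 1/2·sR = 4200/11009

40/109 40/101 160/11009 4200/11009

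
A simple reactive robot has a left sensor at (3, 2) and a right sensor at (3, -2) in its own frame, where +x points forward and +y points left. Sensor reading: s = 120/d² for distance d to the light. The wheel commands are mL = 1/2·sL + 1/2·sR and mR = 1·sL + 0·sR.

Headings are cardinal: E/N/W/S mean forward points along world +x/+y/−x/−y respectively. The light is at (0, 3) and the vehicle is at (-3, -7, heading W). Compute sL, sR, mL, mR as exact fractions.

left sensor world pos  = (-6, -9); dL² = 180
right sensor world pos = (-6, -5); dR² = 100
sL = 120/180 = 2/3
sR = 120/100 = 6/5
mL = 1/2·sL + 1/2·sR = 14/15
mR = 1·sL + 0·sR = 2/3

2/3 6/5 14/15 2/3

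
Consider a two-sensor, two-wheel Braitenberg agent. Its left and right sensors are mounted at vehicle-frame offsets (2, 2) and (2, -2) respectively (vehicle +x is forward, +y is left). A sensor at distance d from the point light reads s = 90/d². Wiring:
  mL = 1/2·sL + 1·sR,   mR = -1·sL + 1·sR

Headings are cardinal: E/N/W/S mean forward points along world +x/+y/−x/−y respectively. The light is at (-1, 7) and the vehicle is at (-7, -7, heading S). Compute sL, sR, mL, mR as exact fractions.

left sensor world pos  = (-5, -9); dL² = 272
right sensor world pos = (-9, -9); dR² = 320
sL = 90/272 = 45/136
sR = 90/320 = 9/32
mL = 1/2·sL + 1·sR = 243/544
mR = -1·sL + 1·sR = -27/544

45/136 9/32 243/544 -27/544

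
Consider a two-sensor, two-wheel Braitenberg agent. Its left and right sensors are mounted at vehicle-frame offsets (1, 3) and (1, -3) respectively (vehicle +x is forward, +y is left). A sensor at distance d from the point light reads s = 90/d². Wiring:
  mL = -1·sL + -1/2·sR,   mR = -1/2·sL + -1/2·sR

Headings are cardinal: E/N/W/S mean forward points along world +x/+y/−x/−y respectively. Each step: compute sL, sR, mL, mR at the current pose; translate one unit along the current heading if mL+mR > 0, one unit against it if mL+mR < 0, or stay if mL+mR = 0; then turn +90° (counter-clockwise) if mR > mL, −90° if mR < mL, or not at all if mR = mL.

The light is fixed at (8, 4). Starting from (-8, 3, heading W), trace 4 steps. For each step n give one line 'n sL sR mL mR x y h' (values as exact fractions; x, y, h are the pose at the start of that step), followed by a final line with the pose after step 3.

0 18/61 90/293 -8019/17873 -5382/17873 -8 3 W
1 45/74 45/164 -9045/12136 -5355/12136 -7 3 S
2 18/41 18/41 -27/41 -18/41 -7 4 E
3 45/181 9/17 -3159/6154 -1197/3077 -8 4 N
final -8 3 W

n=0: pose=(-8,3,W); sL=18/61, sR=90/293; mL=-8019/17873, mR=-5382/17873; mL+mR=-13401/17873 → advance -1; mR−mL=9/61 → turn +1·90°
n=1: pose=(-7,3,S); sL=45/74, sR=45/164; mL=-9045/12136, mR=-5355/12136; mL+mR=-1800/1517 → advance -1; mR−mL=45/148 → turn +1·90°
n=2: pose=(-7,4,E); sL=18/41, sR=18/41; mL=-27/41, mR=-18/41; mL+mR=-45/41 → advance -1; mR−mL=9/41 → turn +1·90°
n=3: pose=(-8,4,N); sL=45/181, sR=9/17; mL=-3159/6154, mR=-1197/3077; mL+mR=-5553/6154 → advance -1; mR−mL=45/362 → turn +1·90°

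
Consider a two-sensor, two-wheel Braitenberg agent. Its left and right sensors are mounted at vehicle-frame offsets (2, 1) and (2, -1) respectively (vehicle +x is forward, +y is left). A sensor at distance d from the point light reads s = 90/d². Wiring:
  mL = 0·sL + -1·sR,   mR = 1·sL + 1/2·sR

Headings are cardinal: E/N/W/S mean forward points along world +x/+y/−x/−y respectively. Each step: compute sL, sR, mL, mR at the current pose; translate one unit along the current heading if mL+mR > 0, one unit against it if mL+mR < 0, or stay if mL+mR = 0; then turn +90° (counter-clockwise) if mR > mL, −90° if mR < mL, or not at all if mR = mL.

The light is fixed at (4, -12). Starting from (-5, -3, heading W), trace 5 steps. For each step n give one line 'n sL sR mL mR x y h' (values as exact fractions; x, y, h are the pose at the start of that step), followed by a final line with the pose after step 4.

0 18/37 90/221 -90/221 5643/8177 -5 -3 W
1 9/13 9/17 -9/17 423/442 -6 -3 S
2 18/29 90/113 -90/113 3339/3277 -6 -4 E
3 9/20 45/82 -45/82 297/410 -5 -4 N
4 18/37 90/221 -90/221 5643/8177 -5 -3 W
final -6 -3 S

n=0: pose=(-5,-3,W); sL=18/37, sR=90/221; mL=-90/221, mR=5643/8177; mL+mR=2313/8177 → advance +1; mR−mL=8973/8177 → turn +1·90°
n=1: pose=(-6,-3,S); sL=9/13, sR=9/17; mL=-9/17, mR=423/442; mL+mR=189/442 → advance +1; mR−mL=657/442 → turn +1·90°
n=2: pose=(-6,-4,E); sL=18/29, sR=90/113; mL=-90/113, mR=3339/3277; mL+mR=729/3277 → advance +1; mR−mL=5949/3277 → turn +1·90°
n=3: pose=(-5,-4,N); sL=9/20, sR=45/82; mL=-45/82, mR=297/410; mL+mR=36/205 → advance +1; mR−mL=261/205 → turn +1·90°
n=4: pose=(-5,-3,W); sL=18/37, sR=90/221; mL=-90/221, mR=5643/8177; mL+mR=2313/8177 → advance +1; mR−mL=8973/8177 → turn +1·90°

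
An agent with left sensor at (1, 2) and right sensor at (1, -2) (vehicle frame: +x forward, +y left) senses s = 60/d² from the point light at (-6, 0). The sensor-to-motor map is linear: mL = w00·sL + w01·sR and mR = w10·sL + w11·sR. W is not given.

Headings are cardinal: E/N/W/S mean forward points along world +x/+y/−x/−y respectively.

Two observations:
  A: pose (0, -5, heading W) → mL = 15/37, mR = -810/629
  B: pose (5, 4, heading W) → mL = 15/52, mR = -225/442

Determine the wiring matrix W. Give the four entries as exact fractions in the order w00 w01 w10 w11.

obs A: pose=(0,-5,W) → sL=30/37, sR=30/17, mL=15/37, mR=-810/629
obs B: pose=(5,4,W) → sL=15/26, sR=15/34, mL=15/52, mR=-225/442
sensor matrix S = [[30/37, 30/17], [15/26, 15/34]]; det S = -5400/8177
solve [mL_A; mL_B] = S·[w00; w01] and [mR_A; mR_B] = S·[w10; w11]:
  w00 = 1/2, w01 = 0, w10 = -1/2, w11 = -1/2

1/2 0 -1/2 -1/2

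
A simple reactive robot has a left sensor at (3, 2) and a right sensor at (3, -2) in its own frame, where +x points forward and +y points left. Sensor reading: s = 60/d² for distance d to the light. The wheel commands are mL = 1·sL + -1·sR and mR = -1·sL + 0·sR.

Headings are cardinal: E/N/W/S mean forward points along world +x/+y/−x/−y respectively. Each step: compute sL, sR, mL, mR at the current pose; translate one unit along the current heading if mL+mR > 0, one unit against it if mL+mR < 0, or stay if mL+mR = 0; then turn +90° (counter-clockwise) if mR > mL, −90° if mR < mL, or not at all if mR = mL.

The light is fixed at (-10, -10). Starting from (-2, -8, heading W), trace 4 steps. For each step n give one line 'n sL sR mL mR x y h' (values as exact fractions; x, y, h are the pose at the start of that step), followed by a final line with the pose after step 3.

0 12/5 60/41 192/205 -12/5 -2 -8 W
1 30/37 30/73 1080/2701 -30/37 -1 -8 N
2 20/51 12/29 -32/1479 -20/51 -1 -9 E
3 15/26 3/2 -12/13 -15/26 -2 -9 S
final -2 -8 E

n=0: pose=(-2,-8,W); sL=12/5, sR=60/41; mL=192/205, mR=-12/5; mL+mR=-60/41 → advance -1; mR−mL=-684/205 → turn -1·90°
n=1: pose=(-1,-8,N); sL=30/37, sR=30/73; mL=1080/2701, mR=-30/37; mL+mR=-30/73 → advance -1; mR−mL=-3270/2701 → turn -1·90°
n=2: pose=(-1,-9,E); sL=20/51, sR=12/29; mL=-32/1479, mR=-20/51; mL+mR=-12/29 → advance -1; mR−mL=-548/1479 → turn -1·90°
n=3: pose=(-2,-9,S); sL=15/26, sR=3/2; mL=-12/13, mR=-15/26; mL+mR=-3/2 → advance -1; mR−mL=9/26 → turn +1·90°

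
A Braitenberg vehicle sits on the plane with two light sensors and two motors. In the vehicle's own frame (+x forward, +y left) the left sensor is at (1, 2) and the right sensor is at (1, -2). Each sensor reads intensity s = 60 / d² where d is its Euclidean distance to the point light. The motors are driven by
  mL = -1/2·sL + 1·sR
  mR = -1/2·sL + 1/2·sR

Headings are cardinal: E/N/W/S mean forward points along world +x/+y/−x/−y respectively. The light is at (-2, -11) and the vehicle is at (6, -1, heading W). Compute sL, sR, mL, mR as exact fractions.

60/113 60/193 990/21809 -2400/21809

left sensor world pos  = (5, -3); dL² = 113
right sensor world pos = (5, 1); dR² = 193
sL = 60/113 = 60/113
sR = 60/193 = 60/193
mL = -1/2·sL + 1·sR = 990/21809
mR = -1/2·sL + 1/2·sR = -2400/21809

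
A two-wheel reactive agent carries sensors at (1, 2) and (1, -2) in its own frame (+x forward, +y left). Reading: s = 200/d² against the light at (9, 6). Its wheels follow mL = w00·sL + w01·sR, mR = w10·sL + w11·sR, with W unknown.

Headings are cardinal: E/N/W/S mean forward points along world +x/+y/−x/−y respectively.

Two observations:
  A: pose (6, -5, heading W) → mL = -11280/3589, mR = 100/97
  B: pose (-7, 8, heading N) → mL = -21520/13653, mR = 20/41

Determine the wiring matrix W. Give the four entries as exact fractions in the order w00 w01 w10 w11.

obs A: pose=(6,-5,W) → sL=40/37, sR=200/97, mL=-11280/3589, mR=100/97
obs B: pose=(-7,8,N) → sL=200/333, sR=40/41, mL=-21520/13653, mR=20/41
sensor matrix S = [[40/37, 200/97], [200/333, 40/41]]; det S = -243200/1324341
solve [mL_A; mL_B] = S·[w00; w01] and [mR_A; mR_B] = S·[w10; w11]:
  w00 = -1, w01 = -1, w10 = 0, w11 = 1/2

-1 -1 0 1/2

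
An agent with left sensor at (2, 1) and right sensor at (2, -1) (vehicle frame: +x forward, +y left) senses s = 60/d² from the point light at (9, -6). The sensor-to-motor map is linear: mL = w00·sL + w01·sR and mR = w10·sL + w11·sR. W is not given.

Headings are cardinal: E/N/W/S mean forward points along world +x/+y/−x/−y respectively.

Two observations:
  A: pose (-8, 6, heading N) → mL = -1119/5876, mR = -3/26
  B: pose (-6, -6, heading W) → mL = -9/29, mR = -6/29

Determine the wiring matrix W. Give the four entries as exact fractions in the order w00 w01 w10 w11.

obs A: pose=(-8,6,N) → sL=3/26, sR=15/113, mL=-1119/5876, mR=-3/26
obs B: pose=(-6,-6,W) → sL=6/29, sR=6/29, mL=-9/29, mR=-6/29
sensor matrix S = [[3/26, 15/113], [6/29, 6/29]]; det S = -153/42601
solve [mL_A; mL_B] = S·[w00; w01] and [mR_A; mR_B] = S·[w10; w11]:
  w00 = -1/2, w01 = -1, w10 = -1, w11 = 0

-1/2 -1 -1 0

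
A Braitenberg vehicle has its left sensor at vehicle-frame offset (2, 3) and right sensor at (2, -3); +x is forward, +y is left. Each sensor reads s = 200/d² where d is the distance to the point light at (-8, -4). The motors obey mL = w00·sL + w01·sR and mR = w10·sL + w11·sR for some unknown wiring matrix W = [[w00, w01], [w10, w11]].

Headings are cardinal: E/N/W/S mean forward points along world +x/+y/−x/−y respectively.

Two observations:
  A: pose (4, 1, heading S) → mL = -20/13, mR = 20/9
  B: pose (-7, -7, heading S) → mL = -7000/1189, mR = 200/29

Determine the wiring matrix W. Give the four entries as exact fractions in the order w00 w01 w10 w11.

-1/2 -1/2 0 1

obs A: pose=(4,1,S) → sL=100/117, sR=20/9, mL=-20/13, mR=20/9
obs B: pose=(-7,-7,S) → sL=200/41, sR=200/29, mL=-7000/1189, mR=200/29
sensor matrix S = [[100/117, 20/9], [200/41, 200/29]]; det S = -688000/139113
solve [mL_A; mL_B] = S·[w00; w01] and [mR_A; mR_B] = S·[w10; w11]:
  w00 = -1/2, w01 = -1/2, w10 = 0, w11 = 1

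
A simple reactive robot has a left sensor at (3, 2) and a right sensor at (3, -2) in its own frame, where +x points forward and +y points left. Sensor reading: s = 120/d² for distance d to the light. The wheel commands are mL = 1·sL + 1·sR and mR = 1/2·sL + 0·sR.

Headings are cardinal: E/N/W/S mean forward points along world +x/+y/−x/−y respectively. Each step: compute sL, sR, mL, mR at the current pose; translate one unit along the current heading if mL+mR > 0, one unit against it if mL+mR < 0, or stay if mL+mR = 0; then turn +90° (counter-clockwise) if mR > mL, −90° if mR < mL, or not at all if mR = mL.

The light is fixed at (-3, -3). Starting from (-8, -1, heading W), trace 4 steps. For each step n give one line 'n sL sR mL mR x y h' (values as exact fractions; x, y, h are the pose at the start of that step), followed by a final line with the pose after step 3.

0 15/8 3/2 27/8 15/16 -8 -1 W
1 120/89 120/41 15600/3649 60/89 -9 -1 N
2 60/17 12 264/17 30/17 -9 0 E
3 40/3 120/49 2320/147 20/3 -8 0 S
final -8 -1 W

n=0: pose=(-8,-1,W); sL=15/8, sR=3/2; mL=27/8, mR=15/16; mL+mR=69/16 → advance +1; mR−mL=-39/16 → turn -1·90°
n=1: pose=(-9,-1,N); sL=120/89, sR=120/41; mL=15600/3649, mR=60/89; mL+mR=18060/3649 → advance +1; mR−mL=-13140/3649 → turn -1·90°
n=2: pose=(-9,0,E); sL=60/17, sR=12; mL=264/17, mR=30/17; mL+mR=294/17 → advance +1; mR−mL=-234/17 → turn -1·90°
n=3: pose=(-8,0,S); sL=40/3, sR=120/49; mL=2320/147, mR=20/3; mL+mR=1100/49 → advance +1; mR−mL=-1340/147 → turn -1·90°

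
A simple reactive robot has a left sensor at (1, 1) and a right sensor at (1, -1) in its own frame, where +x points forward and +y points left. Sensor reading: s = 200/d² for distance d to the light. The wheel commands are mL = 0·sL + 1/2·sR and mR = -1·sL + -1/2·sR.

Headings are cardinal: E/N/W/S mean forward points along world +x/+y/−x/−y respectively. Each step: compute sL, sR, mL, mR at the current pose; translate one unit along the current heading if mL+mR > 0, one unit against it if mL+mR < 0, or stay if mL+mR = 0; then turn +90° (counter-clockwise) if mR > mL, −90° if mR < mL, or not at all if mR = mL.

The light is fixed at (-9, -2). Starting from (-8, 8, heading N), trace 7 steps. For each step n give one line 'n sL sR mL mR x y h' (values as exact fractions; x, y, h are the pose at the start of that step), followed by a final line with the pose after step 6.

0 200/121 8/5 4/5 -1484/605 -8 8 N
1 25/13 50/17 25/17 -750/221 -8 7 E
2 40/13 40/13 20/13 -60/13 -9 7 S
3 100/41 100/61 50/61 -8150/2501 -9 8 W
4 200/121 8/5 4/5 -1484/605 -8 8 N
5 25/13 50/17 25/17 -750/221 -8 7 E
6 40/13 40/13 20/13 -60/13 -9 7 S
final -9 8 W

n=0: pose=(-8,8,N); sL=200/121, sR=8/5; mL=4/5, mR=-1484/605; mL+mR=-200/121 → advance -1; mR−mL=-1968/605 → turn -1·90°
n=1: pose=(-8,7,E); sL=25/13, sR=50/17; mL=25/17, mR=-750/221; mL+mR=-25/13 → advance -1; mR−mL=-1075/221 → turn -1·90°
n=2: pose=(-9,7,S); sL=40/13, sR=40/13; mL=20/13, mR=-60/13; mL+mR=-40/13 → advance -1; mR−mL=-80/13 → turn -1·90°
n=3: pose=(-9,8,W); sL=100/41, sR=100/61; mL=50/61, mR=-8150/2501; mL+mR=-100/41 → advance -1; mR−mL=-10200/2501 → turn -1·90°
n=4: pose=(-8,8,N); sL=200/121, sR=8/5; mL=4/5, mR=-1484/605; mL+mR=-200/121 → advance -1; mR−mL=-1968/605 → turn -1·90°
n=5: pose=(-8,7,E); sL=25/13, sR=50/17; mL=25/17, mR=-750/221; mL+mR=-25/13 → advance -1; mR−mL=-1075/221 → turn -1·90°
n=6: pose=(-9,7,S); sL=40/13, sR=40/13; mL=20/13, mR=-60/13; mL+mR=-40/13 → advance -1; mR−mL=-80/13 → turn -1·90°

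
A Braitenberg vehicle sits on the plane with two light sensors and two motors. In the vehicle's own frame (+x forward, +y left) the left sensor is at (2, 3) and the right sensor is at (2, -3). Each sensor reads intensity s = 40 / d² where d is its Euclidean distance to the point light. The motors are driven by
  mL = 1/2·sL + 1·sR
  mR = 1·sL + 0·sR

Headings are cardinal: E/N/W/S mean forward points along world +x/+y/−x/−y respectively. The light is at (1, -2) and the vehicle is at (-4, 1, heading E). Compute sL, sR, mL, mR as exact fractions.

left sensor world pos  = (-2, 4); dL² = 45
right sensor world pos = (-2, -2); dR² = 9
sL = 40/45 = 8/9
sR = 40/9 = 40/9
mL = 1/2·sL + 1·sR = 44/9
mR = 1·sL + 0·sR = 8/9

8/9 40/9 44/9 8/9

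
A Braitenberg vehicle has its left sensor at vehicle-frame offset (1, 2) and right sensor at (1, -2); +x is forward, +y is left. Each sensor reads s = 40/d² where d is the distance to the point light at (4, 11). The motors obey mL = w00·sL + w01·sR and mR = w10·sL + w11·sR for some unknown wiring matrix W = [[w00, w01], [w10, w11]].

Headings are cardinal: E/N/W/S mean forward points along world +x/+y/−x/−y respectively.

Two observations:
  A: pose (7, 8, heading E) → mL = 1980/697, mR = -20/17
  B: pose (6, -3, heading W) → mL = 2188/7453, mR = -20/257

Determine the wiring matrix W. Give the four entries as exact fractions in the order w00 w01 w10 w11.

obs A: pose=(7,8,E) → sL=40/17, sR=40/41, mL=1980/697, mR=-20/17
obs B: pose=(6,-3,W) → sL=40/257, sR=8/29, mL=2188/7453, mR=-20/257
sensor matrix S = [[40/17, 40/41], [40/257, 8/29]]; det S = 2583040/5194741
solve [mL_A; mL_B] = S·[w00; w01] and [mR_A; mR_B] = S·[w10; w11]:
  w00 = 1, w01 = 1/2, w10 = -1/2, w11 = 0

1 1/2 -1/2 0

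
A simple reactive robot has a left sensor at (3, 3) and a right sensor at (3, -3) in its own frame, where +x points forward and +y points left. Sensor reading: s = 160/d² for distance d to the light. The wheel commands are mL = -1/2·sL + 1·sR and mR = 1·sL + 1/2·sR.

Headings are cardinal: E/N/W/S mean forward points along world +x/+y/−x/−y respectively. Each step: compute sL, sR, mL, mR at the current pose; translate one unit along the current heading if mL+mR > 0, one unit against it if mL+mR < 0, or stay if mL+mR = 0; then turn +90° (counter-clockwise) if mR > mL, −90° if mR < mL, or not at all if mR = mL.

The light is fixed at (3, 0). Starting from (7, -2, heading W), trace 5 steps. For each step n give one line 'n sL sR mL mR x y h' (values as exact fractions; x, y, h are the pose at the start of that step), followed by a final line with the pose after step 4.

n=0: pose=(7,-2,W); sL=80/13, sR=80; mL=1000/13, mR=600/13; mL+mR=1600/13 → advance +1; mR−mL=-400/13 → turn -1·90°
n=1: pose=(6,-2,N); sL=160, sR=160/37; mL=-2800/37, mR=6000/37; mL+mR=3200/37 → advance +1; mR−mL=8800/37 → turn +1·90°
n=2: pose=(6,-1,W); sL=10, sR=40; mL=35, mR=30; mL+mR=65 → advance +1; mR−mL=-5 → turn -1·90°
n=3: pose=(5,-1,N); sL=32, sR=160/29; mL=-304/29, mR=1008/29; mL+mR=704/29 → advance +1; mR−mL=1312/29 → turn +1·90°
n=4: pose=(5,0,W); sL=16, sR=16; mL=8, mR=24; mL+mR=32 → advance +1; mR−mL=16 → turn +1·90°

0 80/13 80 1000/13 600/13 7 -2 W
1 160 160/37 -2800/37 6000/37 6 -2 N
2 10 40 35 30 6 -1 W
3 32 160/29 -304/29 1008/29 5 -1 N
4 16 16 8 24 5 0 W
final 4 0 S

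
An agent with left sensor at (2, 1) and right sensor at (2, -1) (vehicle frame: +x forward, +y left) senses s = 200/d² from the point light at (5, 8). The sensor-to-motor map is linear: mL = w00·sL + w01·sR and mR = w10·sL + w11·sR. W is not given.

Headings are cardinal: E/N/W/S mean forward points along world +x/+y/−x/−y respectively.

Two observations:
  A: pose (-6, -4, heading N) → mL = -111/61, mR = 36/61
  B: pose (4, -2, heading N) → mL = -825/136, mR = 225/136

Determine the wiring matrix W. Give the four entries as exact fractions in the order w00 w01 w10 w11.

obs A: pose=(-6,-4,N) → sL=50/61, sR=1, mL=-111/61, mR=36/61
obs B: pose=(4,-2,N) → sL=50/17, sR=25/8, mL=-825/136, mR=225/136
sensor matrix S = [[50/61, 1], [50/17, 25/8]]; det S = -1575/4148
solve [mL_A; mL_B] = S·[w00; w01] and [mR_A; mR_B] = S·[w10; w11]:
  w00 = -1, w01 = -1, w10 = -1/2, w11 = 1

-1 -1 -1/2 1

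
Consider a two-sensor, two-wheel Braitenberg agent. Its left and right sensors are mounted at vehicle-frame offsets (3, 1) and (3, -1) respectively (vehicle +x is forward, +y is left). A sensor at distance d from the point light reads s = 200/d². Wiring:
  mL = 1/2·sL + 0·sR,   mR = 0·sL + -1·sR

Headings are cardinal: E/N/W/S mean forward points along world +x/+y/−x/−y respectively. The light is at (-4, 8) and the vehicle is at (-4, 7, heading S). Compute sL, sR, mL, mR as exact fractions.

200/17 200/17 100/17 -200/17

left sensor world pos  = (-3, 4); dL² = 17
right sensor world pos = (-5, 4); dR² = 17
sL = 200/17 = 200/17
sR = 200/17 = 200/17
mL = 1/2·sL + 0·sR = 100/17
mR = 0·sL + -1·sR = -200/17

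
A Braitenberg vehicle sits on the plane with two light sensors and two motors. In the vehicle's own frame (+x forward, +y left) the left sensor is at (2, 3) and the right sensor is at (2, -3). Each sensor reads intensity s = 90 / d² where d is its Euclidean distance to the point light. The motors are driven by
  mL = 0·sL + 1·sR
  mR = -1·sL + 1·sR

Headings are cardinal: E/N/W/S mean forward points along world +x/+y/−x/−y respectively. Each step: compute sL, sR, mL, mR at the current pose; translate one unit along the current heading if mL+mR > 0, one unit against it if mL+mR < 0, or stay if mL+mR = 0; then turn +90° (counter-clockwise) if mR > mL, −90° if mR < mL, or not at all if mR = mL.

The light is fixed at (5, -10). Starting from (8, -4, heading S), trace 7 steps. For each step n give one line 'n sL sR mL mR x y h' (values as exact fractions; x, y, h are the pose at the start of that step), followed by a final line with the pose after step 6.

n=0: pose=(8,-4,S); sL=45/26, sR=45/8; mL=45/8, mR=405/104; mL+mR=495/52 → advance +1; mR−mL=-45/26 → turn -1·90°
n=1: pose=(8,-5,W); sL=18, sR=18/13; mL=18/13, mR=-216/13; mL+mR=-198/13 → advance -1; mR−mL=-18 → turn -1·90°
n=2: pose=(9,-5,N); sL=9/5, sR=45/49; mL=45/49, mR=-216/245; mL+mR=9/245 → advance +1; mR−mL=-9/5 → turn -1·90°
n=3: pose=(9,-4,E); sL=10/13, sR=2; mL=2, mR=16/13; mL+mR=42/13 → advance +1; mR−mL=-10/13 → turn -1·90°
n=4: pose=(10,-4,S); sL=9/8, sR=9/2; mL=9/2, mR=27/8; mL+mR=63/8 → advance +1; mR−mL=-9/8 → turn -1·90°
n=5: pose=(10,-5,W); sL=90/13, sR=90/73; mL=90/73, mR=-5400/949; mL+mR=-4230/949 → advance -1; mR−mL=-90/13 → turn -1·90°
n=6: pose=(11,-5,N); sL=45/29, sR=9/13; mL=9/13, mR=-324/377; mL+mR=-63/377 → advance -1; mR−mL=-45/29 → turn -1·90°

0 45/26 45/8 45/8 405/104 8 -4 S
1 18 18/13 18/13 -216/13 8 -5 W
2 9/5 45/49 45/49 -216/245 9 -5 N
3 10/13 2 2 16/13 9 -4 E
4 9/8 9/2 9/2 27/8 10 -4 S
5 90/13 90/73 90/73 -5400/949 10 -5 W
6 45/29 9/13 9/13 -324/377 11 -5 N
final 11 -6 E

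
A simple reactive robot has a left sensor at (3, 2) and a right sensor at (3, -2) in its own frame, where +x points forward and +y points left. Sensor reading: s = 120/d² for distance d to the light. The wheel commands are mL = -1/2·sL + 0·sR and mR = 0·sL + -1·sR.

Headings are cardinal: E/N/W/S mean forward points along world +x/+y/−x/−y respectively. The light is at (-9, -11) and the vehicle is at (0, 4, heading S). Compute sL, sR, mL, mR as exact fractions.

left sensor world pos  = (2, 1); dL² = 265
right sensor world pos = (-2, 1); dR² = 193
sL = 120/265 = 24/53
sR = 120/193 = 120/193
mL = -1/2·sL + 0·sR = -12/53
mR = 0·sL + -1·sR = -120/193

24/53 120/193 -12/53 -120/193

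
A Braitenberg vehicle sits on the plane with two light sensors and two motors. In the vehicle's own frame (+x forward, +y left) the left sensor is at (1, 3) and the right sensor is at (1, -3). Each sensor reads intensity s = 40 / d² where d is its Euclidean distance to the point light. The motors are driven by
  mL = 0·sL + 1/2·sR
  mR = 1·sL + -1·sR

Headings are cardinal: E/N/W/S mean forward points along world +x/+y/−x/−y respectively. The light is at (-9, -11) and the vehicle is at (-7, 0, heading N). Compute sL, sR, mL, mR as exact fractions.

left sensor world pos  = (-10, 1); dL² = 145
right sensor world pos = (-4, 1); dR² = 169
sL = 40/145 = 8/29
sR = 40/169 = 40/169
mL = 0·sL + 1/2·sR = 20/169
mR = 1·sL + -1·sR = 192/4901

8/29 40/169 20/169 192/4901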